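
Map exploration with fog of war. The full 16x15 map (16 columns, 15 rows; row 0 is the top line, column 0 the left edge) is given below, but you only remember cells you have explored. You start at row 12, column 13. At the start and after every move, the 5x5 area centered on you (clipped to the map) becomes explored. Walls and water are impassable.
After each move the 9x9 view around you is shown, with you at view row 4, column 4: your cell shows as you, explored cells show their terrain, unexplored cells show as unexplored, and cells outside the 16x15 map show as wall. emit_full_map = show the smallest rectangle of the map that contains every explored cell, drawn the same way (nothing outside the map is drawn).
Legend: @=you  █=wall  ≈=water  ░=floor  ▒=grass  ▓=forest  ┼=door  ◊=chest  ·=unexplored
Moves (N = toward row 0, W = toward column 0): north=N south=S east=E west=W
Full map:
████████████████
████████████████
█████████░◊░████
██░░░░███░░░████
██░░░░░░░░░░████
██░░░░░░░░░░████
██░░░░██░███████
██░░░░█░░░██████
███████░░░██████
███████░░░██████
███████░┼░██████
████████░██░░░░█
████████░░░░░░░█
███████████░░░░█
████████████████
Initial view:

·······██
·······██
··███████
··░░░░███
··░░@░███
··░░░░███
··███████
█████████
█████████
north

·······██
·······██
··███████
··███████
··░░@░███
··░░░░███
··░░░░███
··███████
█████████

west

········█
········█
··███████
··███████
··█░@░░██
··░░░░░██
··█░░░░██
···██████
█████████

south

········█
··███████
··███████
··█░░░░██
··░░@░░██
··█░░░░██
··███████
█████████
█████████

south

··███████
··███████
··█░░░░██
··░░░░░██
··█░@░░██
··███████
█████████
█████████
█████████

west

···██████
···██████
··██░░░░█
··░░░░░░█
··██@░░░█
··███████
█████████
█████████
█████████

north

·········
···██████
··░██████
··██░░░░█
··░░@░░░█
··██░░░░█
··███████
█████████
█████████

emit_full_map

·██████
░██████
██░░░░█
░░@░░░█
██░░░░█
███████

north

·········
·········
··░██████
··░██████
··██@░░░█
··░░░░░░█
··██░░░░█
··███████
█████████

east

········█
········█
·░███████
·░███████
·██░@░░██
·░░░░░░██
·██░░░░██
·████████
█████████

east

·······██
·······██
░████████
░████████
██░░@░███
░░░░░░███
██░░░░███
█████████
█████████

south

·······██
░████████
░████████
██░░░░███
░░░░@░███
██░░░░███
█████████
█████████
█████████

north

·······██
·······██
░████████
░████████
██░░@░███
░░░░░░███
██░░░░███
█████████
█████████

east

······███
······███
█████████
█████████
█░░░@████
░░░░░████
█░░░░████
█████████
█████████

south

······███
█████████
█████████
█░░░░████
░░░░@████
█░░░░████
█████████
█████████
█████████

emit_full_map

░██████
░██████
██░░░░█
░░░░░@█
██░░░░█
███████


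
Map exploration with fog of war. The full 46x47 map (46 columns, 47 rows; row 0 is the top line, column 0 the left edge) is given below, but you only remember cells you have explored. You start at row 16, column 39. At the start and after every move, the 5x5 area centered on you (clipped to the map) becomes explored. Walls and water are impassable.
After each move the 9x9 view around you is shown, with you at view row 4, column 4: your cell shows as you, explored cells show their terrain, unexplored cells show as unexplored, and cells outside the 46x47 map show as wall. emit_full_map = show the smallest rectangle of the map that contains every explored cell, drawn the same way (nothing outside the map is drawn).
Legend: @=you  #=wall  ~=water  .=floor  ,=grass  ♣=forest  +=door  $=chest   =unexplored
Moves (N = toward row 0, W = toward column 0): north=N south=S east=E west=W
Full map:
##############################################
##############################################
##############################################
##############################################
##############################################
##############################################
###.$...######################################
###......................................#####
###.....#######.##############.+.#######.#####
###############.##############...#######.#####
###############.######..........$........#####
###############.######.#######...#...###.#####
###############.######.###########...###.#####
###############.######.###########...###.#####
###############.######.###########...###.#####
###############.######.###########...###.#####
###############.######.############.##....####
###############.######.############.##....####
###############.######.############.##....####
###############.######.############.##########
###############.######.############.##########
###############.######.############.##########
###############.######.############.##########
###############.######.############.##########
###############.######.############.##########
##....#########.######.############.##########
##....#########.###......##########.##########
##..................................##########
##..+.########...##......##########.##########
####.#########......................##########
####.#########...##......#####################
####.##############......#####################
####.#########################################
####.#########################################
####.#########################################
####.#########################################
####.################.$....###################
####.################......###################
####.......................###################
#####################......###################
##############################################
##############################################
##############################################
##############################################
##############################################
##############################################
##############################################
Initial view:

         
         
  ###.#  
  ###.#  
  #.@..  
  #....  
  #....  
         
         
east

         
         
 ###.##  
 ###.##  
 #..@.#  
 #....#  
 #....#  
         
         

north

         
         
  ##.##  
 ###.##  
 ###@##  
 #....#  
 #....#  
 #....#  
         

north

         
         
  ##.##  
  ##.##  
 ###@##  
 ###.##  
 #....#  
 #....#  
 #....#  

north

         
         
  ##.##  
  ##.##  
  ##@##  
 ###.##  
 ###.##  
 #....#  
 #....#  

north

         
         
  ...##  
  ##.##  
  ##@##  
  ##.##  
 ###.##  
 ###.##  
 #....#  

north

         
         
  ##.##  
  ...##  
  ##@##  
  ##.##  
  ##.##  
 ###.##  
 ###.##  

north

         
         
  ##.##  
  ##.##  
  ..@##  
  ##.##  
  ##.##  
  ##.##  
 ###.##  

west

         
         
  ###.## 
  ###.## 
  ..@.## 
  ###.## 
  ###.## 
   ##.## 
  ###.## 

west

         
         
  ####.##
  ####.##
  ..@..##
  .###.##
  .###.##
    ##.##
   ###.##

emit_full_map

####.##
####.##
..@..##
.###.##
.###.##
  ##.##
 ###.##
 ###.##
 #....#
 #....#
 #....#

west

         
         
  #####.#
  #####.#
  ..@...#
  ..###.#
  ..###.#
     ##.#
    ###.#

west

         
         
  ######.
  ######.
  ..@....
  ...###.
  ...###.
      ##.
     ###.

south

         
  ######.
  ######.
  .......
  ..@###.
  ...###.
  ...###.
     ###.
     ###.

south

  ######.
  ######.
  .......
  ...###.
  ..@###.
  ...###.
  ...###.
     ###.
     #...

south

  ######.
  .......
  ...###.
  ...###.
  ..@###.
  ...###.
  ...###.
     #...
     #...

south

  .......
  ...###.
  ...###.
  ...###.
  ..@###.
  ...###.
  #.##...
     #...
     #...

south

  ...###.
  ...###.
  ...###.
  ...###.
  ..@###.
  #.##...
  #.##...
     #...
         

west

   ...###
   ...###
  #...###
  #...###
  #.@.###
  ##.##..
  ##.##..
      #..
         

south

   ...###
  #...###
  #...###
  #...###
  ##@##..
  ##.##..
  ##.##..
         
         

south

  #...###
  #...###
  #...###
  ##.##..
  ##@##..
  ##.##..
  ##.##  
         
         

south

  #...###
  #...###
  ##.##..
  ##.##..
  ##@##..
  ##.##  
  ##.##  
         
         

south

  #...###
  ##.##..
  ##.##..
  ##.##..
  ##@##  
  ##.##  
  ##.##  
         
         

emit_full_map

 ######.##
 ######.##
 .......##
 ...###.##
 ...###.##
#...###.##
#...###.##
#...###.##
##.##....#
##.##....#
##.##....#
##@##     
##.##     
##.##     

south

  ##.##..
  ##.##..
  ##.##..
  ##.##  
  ##@##  
  ##.##  
  ##.##  
         
         

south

  ##.##..
  ##.##..
  ##.##  
  ##.##  
  ##@##  
  ##.##  
  ##.##  
         
         

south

  ##.##..
  ##.##  
  ##.##  
  ##.##  
  ##@##  
  ##.##  
  ##.##  
         
         

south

  ##.##  
  ##.##  
  ##.##  
  ##.##  
  ##@##  
  ##.##  
  ##.##  
         
         

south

  ##.##  
  ##.##  
  ##.##  
  ##.##  
  ##@##  
  ##.##  
  ##.##  
         
         

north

  ##.##  
  ##.##  
  ##.##  
  ##.##  
  ##@##  
  ##.##  
  ##.##  
  ##.##  
         


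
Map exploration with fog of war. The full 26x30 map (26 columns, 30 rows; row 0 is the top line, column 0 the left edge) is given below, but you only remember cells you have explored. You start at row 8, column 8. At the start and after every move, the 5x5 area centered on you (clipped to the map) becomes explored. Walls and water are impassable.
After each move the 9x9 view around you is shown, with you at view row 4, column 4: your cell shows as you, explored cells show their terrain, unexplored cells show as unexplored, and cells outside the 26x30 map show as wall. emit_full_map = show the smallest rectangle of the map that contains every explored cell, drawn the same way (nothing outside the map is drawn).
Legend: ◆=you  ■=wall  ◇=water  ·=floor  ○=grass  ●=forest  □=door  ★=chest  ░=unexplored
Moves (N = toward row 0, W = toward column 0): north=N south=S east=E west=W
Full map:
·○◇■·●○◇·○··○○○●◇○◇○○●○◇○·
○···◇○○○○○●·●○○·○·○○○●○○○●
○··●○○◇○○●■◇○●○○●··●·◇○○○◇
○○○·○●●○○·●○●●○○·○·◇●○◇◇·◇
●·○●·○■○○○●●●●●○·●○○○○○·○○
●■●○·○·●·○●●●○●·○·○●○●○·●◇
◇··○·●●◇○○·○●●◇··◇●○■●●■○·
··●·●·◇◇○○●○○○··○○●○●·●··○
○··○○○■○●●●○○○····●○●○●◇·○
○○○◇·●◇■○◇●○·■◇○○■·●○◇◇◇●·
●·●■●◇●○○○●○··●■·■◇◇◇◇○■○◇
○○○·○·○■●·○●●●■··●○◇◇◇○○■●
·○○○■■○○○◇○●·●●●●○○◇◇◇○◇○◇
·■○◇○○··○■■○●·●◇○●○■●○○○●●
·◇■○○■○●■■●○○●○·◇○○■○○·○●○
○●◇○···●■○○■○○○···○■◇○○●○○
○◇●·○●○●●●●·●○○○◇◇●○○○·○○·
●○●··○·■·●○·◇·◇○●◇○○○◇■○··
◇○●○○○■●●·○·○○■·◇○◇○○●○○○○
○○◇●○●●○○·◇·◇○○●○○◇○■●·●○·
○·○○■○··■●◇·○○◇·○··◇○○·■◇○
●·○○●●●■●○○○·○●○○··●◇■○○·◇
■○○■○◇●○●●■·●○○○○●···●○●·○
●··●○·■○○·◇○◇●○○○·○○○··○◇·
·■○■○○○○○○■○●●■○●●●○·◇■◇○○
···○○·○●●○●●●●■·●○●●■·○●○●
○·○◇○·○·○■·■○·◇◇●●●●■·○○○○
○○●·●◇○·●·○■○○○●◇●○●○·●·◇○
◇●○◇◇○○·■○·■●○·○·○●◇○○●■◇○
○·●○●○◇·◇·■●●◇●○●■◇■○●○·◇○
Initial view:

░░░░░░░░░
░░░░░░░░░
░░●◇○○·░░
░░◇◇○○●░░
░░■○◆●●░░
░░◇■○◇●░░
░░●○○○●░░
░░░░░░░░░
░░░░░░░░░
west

░░░░░░░░░
░░░░░░░░░
░░●●◇○○·░
░░·◇◇○○●░
░░○■◆●●●░
░░●◇■○◇●░
░░◇●○○○●░
░░░░░░░░░
░░░░░░░░░

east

░░░░░░░░░
░░░░░░░░░
░●●◇○○·░░
░·◇◇○○●░░
░○■○◆●●░░
░●◇■○◇●░░
░◇●○○○●░░
░░░░░░░░░
░░░░░░░░░

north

░░░░░░░░░
░░░░░░░░░
░░·●·○●░░
░●●◇○○·░░
░·◇◇◆○●░░
░○■○●●●░░
░●◇■○◇●░░
░◇●○○○●░░
░░░░░░░░░

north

░░░░░░░░░
░░░░░░░░░
░░■○○○●░░
░░·●·○●░░
░●●◇◆○·░░
░·◇◇○○●░░
░○■○●●●░░
░●◇■○◇●░░
░◇●○○○●░░

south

░░░░░░░░░
░░■○○○●░░
░░·●·○●░░
░●●◇○○·░░
░·◇◇◆○●░░
░○■○●●●░░
░●◇■○◇●░░
░◇●○○○●░░
░░░░░░░░░

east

░░░░░░░░░
░■○○○●░░░
░·●·○●●░░
●●◇○○·○░░
·◇◇○◆●○░░
○■○●●●○░░
●◇■○◇●○░░
◇●○○○●░░░
░░░░░░░░░

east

░░░░░░░░░
■○○○●░░░░
·●·○●●●░░
●◇○○·○●░░
◇◇○○◆○○░░
■○●●●○○░░
◇■○◇●○·░░
●○○○●░░░░
░░░░░░░░░

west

░░░░░░░░░
░■○○○●░░░
░·●·○●●●░
●●◇○○·○●░
·◇◇○◆●○○░
○■○●●●○○░
●◇■○◇●○·░
◇●○○○●░░░
░░░░░░░░░

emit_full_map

░■○○○●░░
░·●·○●●●
●●◇○○·○●
·◇◇○◆●○○
○■○●●●○○
●◇■○◇●○·
◇●○○○●░░

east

░░░░░░░░░
■○○○●░░░░
·●·○●●●░░
●◇○○·○●░░
◇◇○○◆○○░░
■○●●●○○░░
◇■○◇●○·░░
●○○○●░░░░
░░░░░░░░░

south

■○○○●░░░░
·●·○●●●░░
●◇○○·○●░░
◇◇○○●○○░░
■○●●◆○○░░
◇■○◇●○·░░
●○○○●○·░░
░░░░░░░░░
░░░░░░░░░

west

░■○○○●░░░
░·●·○●●●░
●●◇○○·○●░
·◇◇○○●○○░
○■○●◆●○○░
●◇■○◇●○·░
◇●○○○●○·░
░░░░░░░░░
░░░░░░░░░

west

░░■○○○●░░
░░·●·○●●●
░●●◇○○·○●
░·◇◇○○●○○
░○■○◆●●○○
░●◇■○◇●○·
░◇●○○○●○·
░░░░░░░░░
░░░░░░░░░

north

░░░░░░░░░
░░■○○○●░░
░░·●·○●●●
░●●◇○○·○●
░·◇◇◆○●○○
░○■○●●●○○
░●◇■○◇●○·
░◇●○○○●○·
░░░░░░░░░

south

░░■○○○●░░
░░·●·○●●●
░●●◇○○·○●
░·◇◇○○●○○
░○■○◆●●○○
░●◇■○◇●○·
░◇●○○○●○·
░░░░░░░░░
░░░░░░░░░

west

░░░■○○○●░
░░░·●·○●●
░░●●◇○○·○
░░·◇◇○○●○
░░○■◆●●●○
░░●◇■○◇●○
░░◇●○○○●○
░░░░░░░░░
░░░░░░░░░


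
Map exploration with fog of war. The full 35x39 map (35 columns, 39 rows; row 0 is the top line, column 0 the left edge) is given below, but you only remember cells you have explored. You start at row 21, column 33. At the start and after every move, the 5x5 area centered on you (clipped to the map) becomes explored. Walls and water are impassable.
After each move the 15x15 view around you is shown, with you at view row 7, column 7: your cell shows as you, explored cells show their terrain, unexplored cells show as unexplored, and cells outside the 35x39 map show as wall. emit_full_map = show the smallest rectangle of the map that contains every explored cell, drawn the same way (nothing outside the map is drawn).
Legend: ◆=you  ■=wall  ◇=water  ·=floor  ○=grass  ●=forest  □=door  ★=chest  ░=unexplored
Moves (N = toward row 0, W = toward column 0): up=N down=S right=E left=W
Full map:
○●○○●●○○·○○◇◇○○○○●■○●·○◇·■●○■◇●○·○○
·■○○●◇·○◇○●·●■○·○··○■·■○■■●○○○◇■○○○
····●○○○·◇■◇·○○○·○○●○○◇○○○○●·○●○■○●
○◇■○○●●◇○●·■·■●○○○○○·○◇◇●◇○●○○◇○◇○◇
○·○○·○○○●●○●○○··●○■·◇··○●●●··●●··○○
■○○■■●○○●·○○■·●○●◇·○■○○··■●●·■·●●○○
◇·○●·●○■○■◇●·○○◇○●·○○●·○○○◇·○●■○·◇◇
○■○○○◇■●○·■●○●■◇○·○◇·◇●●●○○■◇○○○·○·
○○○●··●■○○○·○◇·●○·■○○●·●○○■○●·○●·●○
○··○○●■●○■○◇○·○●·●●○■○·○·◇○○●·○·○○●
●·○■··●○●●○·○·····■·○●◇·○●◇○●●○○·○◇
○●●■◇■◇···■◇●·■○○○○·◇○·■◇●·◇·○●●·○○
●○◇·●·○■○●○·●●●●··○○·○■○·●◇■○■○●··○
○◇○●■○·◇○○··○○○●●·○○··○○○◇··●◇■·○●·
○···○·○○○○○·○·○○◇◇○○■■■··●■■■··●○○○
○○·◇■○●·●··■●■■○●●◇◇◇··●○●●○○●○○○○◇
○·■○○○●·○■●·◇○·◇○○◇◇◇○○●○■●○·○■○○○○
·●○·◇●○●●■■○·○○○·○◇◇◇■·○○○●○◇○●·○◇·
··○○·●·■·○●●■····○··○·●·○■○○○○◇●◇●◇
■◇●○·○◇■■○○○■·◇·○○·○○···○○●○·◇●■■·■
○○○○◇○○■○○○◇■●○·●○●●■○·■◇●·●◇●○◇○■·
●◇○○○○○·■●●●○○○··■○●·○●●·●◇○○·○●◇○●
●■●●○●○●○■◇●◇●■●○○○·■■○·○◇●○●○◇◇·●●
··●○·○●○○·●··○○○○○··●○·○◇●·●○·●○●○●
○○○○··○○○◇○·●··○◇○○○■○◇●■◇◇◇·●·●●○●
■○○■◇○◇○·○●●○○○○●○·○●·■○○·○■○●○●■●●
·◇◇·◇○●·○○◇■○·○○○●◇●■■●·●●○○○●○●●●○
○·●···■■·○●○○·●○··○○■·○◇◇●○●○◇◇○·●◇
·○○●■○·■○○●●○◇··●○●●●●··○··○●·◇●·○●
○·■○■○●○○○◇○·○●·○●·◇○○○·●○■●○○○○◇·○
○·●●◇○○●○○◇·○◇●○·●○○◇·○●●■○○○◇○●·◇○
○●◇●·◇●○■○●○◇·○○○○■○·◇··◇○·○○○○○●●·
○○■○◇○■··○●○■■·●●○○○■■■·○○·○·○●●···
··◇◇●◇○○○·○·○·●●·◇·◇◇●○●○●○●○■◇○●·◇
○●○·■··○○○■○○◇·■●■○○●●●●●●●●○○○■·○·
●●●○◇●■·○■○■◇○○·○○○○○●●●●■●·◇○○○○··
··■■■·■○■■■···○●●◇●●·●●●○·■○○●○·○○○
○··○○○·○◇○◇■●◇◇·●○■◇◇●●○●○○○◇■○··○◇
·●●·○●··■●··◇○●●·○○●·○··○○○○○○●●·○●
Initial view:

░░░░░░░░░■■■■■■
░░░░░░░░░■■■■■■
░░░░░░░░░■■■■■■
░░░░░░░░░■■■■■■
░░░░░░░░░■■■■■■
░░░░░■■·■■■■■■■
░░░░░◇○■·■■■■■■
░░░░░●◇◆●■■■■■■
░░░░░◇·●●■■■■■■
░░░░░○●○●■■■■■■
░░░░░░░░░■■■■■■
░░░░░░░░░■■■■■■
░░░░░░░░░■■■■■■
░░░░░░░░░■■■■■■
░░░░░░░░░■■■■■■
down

░░░░░░░░░■■■■■■
░░░░░░░░░■■■■■■
░░░░░░░░░■■■■■■
░░░░░░░░░■■■■■■
░░░░░■■·■■■■■■■
░░░░░◇○■·■■■■■■
░░░░░●◇○●■■■■■■
░░░░░◇·◆●■■■■■■
░░░░░○●○●■■■■■■
░░░░░●●○●■■■■■■
░░░░░░░░░■■■■■■
░░░░░░░░░■■■■■■
░░░░░░░░░■■■■■■
░░░░░░░░░■■■■■■
░░░░░░░░░■■■■■■

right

░░░░░░░░■■■■■■■
░░░░░░░░■■■■■■■
░░░░░░░░■■■■■■■
░░░░░░░░■■■■■■■
░░░░■■·■■■■■■■■
░░░░◇○■·■■■■■■■
░░░░●◇○●■■■■■■■
░░░░◇·●◆■■■■■■■
░░░░○●○●■■■■■■■
░░░░●●○●■■■■■■■
░░░░░░░░■■■■■■■
░░░░░░░░■■■■■■■
░░░░░░░░■■■■■■■
░░░░░░░░■■■■■■■
░░░░░░░░■■■■■■■

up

░░░░░░░░■■■■■■■
░░░░░░░░■■■■■■■
░░░░░░░░■■■■■■■
░░░░░░░░■■■■■■■
░░░░░░░░■■■■■■■
░░░░■■·■■■■■■■■
░░░░◇○■·■■■■■■■
░░░░●◇○◆■■■■■■■
░░░░◇·●●■■■■■■■
░░░░○●○●■■■■■■■
░░░░●●○●■■■■■■■
░░░░░░░░■■■■■■■
░░░░░░░░■■■■■■■
░░░░░░░░■■■■■■■
░░░░░░░░■■■■■■■

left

░░░░░░░░░■■■■■■
░░░░░░░░░■■■■■■
░░░░░░░░░■■■■■■
░░░░░░░░░■■■■■■
░░░░░░░░░■■■■■■
░░░░░■■·■■■■■■■
░░░░░◇○■·■■■■■■
░░░░░●◇◆●■■■■■■
░░░░░◇·●●■■■■■■
░░░░░○●○●■■■■■■
░░░░░●●○●■■■■■■
░░░░░░░░░■■■■■■
░░░░░░░░░■■■■■■
░░░░░░░░░■■■■■■
░░░░░░░░░■■■■■■

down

░░░░░░░░░■■■■■■
░░░░░░░░░■■■■■■
░░░░░░░░░■■■■■■
░░░░░░░░░■■■■■■
░░░░░■■·■■■■■■■
░░░░░◇○■·■■■■■■
░░░░░●◇○●■■■■■■
░░░░░◇·◆●■■■■■■
░░░░░○●○●■■■■■■
░░░░░●●○●■■■■■■
░░░░░░░░░■■■■■■
░░░░░░░░░■■■■■■
░░░░░░░░░■■■■■■
░░░░░░░░░■■■■■■
░░░░░░░░░■■■■■■

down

░░░░░░░░░■■■■■■
░░░░░░░░░■■■■■■
░░░░░░░░░■■■■■■
░░░░░■■·■■■■■■■
░░░░░◇○■·■■■■■■
░░░░░●◇○●■■■■■■
░░░░░◇·●●■■■■■■
░░░░░○●◆●■■■■■■
░░░░░●●○●■■■■■■
░░░░░●■●●■■■■■■
░░░░░░░░░■■■■■■
░░░░░░░░░■■■■■■
░░░░░░░░░■■■■■■
░░░░░░░░░■■■■■■
░░░░░░░░░■■■■■■

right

░░░░░░░░■■■■■■■
░░░░░░░░■■■■■■■
░░░░░░░░■■■■■■■
░░░░■■·■■■■■■■■
░░░░◇○■·■■■■■■■
░░░░●◇○●■■■■■■■
░░░░◇·●●■■■■■■■
░░░░○●○◆■■■■■■■
░░░░●●○●■■■■■■■
░░░░●■●●■■■■■■■
░░░░░░░░■■■■■■■
░░░░░░░░■■■■■■■
░░░░░░░░■■■■■■■
░░░░░░░░■■■■■■■
░░░░░░░░■■■■■■■

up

░░░░░░░░■■■■■■■
░░░░░░░░■■■■■■■
░░░░░░░░■■■■■■■
░░░░░░░░■■■■■■■
░░░░■■·■■■■■■■■
░░░░◇○■·■■■■■■■
░░░░●◇○●■■■■■■■
░░░░◇·●◆■■■■■■■
░░░░○●○●■■■■■■■
░░░░●●○●■■■■■■■
░░░░●■●●■■■■■■■
░░░░░░░░■■■■■■■
░░░░░░░░■■■■■■■
░░░░░░░░■■■■■■■
░░░░░░░░■■■■■■■

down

░░░░░░░░■■■■■■■
░░░░░░░░■■■■■■■
░░░░░░░░■■■■■■■
░░░░■■·■■■■■■■■
░░░░◇○■·■■■■■■■
░░░░●◇○●■■■■■■■
░░░░◇·●●■■■■■■■
░░░░○●○◆■■■■■■■
░░░░●●○●■■■■■■■
░░░░●■●●■■■■■■■
░░░░░░░░■■■■■■■
░░░░░░░░■■■■■■■
░░░░░░░░■■■■■■■
░░░░░░░░■■■■■■■
░░░░░░░░■■■■■■■

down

░░░░░░░░■■■■■■■
░░░░░░░░■■■■■■■
░░░░■■·■■■■■■■■
░░░░◇○■·■■■■■■■
░░░░●◇○●■■■■■■■
░░░░◇·●●■■■■■■■
░░░░○●○●■■■■■■■
░░░░●●○◆■■■■■■■
░░░░●■●●■■■■■■■
░░░░░●●○■■■■■■■
░░░░░░░░■■■■■■■
░░░░░░░░■■■■■■■
░░░░░░░░■■■■■■■
░░░░░░░░■■■■■■■
░░░░░░░░■■■■■■■

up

░░░░░░░░■■■■■■■
░░░░░░░░■■■■■■■
░░░░░░░░■■■■■■■
░░░░■■·■■■■■■■■
░░░░◇○■·■■■■■■■
░░░░●◇○●■■■■■■■
░░░░◇·●●■■■■■■■
░░░░○●○◆■■■■■■■
░░░░●●○●■■■■■■■
░░░░●■●●■■■■■■■
░░░░░●●○■■■■■■■
░░░░░░░░■■■■■■■
░░░░░░░░■■■■■■■
░░░░░░░░■■■■■■■
░░░░░░░░■■■■■■■

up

░░░░░░░░■■■■■■■
░░░░░░░░■■■■■■■
░░░░░░░░■■■■■■■
░░░░░░░░■■■■■■■
░░░░■■·■■■■■■■■
░░░░◇○■·■■■■■■■
░░░░●◇○●■■■■■■■
░░░░◇·●◆■■■■■■■
░░░░○●○●■■■■■■■
░░░░●●○●■■■■■■■
░░░░●■●●■■■■■■■
░░░░░●●○■■■■■■■
░░░░░░░░■■■■■■■
░░░░░░░░■■■■■■■
░░░░░░░░■■■■■■■

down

░░░░░░░░■■■■■■■
░░░░░░░░■■■■■■■
░░░░░░░░■■■■■■■
░░░░■■·■■■■■■■■
░░░░◇○■·■■■■■■■
░░░░●◇○●■■■■■■■
░░░░◇·●●■■■■■■■
░░░░○●○◆■■■■■■■
░░░░●●○●■■■■■■■
░░░░●■●●■■■■■■■
░░░░░●●○■■■■■■■
░░░░░░░░■■■■■■■
░░░░░░░░■■■■■■■
░░░░░░░░■■■■■■■
░░░░░░░░■■■■■■■

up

░░░░░░░░■■■■■■■
░░░░░░░░■■■■■■■
░░░░░░░░■■■■■■■
░░░░░░░░■■■■■■■
░░░░■■·■■■■■■■■
░░░░◇○■·■■■■■■■
░░░░●◇○●■■■■■■■
░░░░◇·●◆■■■■■■■
░░░░○●○●■■■■■■■
░░░░●●○●■■■■■■■
░░░░●■●●■■■■■■■
░░░░░●●○■■■■■■■
░░░░░░░░■■■■■■■
░░░░░░░░■■■■■■■
░░░░░░░░■■■■■■■


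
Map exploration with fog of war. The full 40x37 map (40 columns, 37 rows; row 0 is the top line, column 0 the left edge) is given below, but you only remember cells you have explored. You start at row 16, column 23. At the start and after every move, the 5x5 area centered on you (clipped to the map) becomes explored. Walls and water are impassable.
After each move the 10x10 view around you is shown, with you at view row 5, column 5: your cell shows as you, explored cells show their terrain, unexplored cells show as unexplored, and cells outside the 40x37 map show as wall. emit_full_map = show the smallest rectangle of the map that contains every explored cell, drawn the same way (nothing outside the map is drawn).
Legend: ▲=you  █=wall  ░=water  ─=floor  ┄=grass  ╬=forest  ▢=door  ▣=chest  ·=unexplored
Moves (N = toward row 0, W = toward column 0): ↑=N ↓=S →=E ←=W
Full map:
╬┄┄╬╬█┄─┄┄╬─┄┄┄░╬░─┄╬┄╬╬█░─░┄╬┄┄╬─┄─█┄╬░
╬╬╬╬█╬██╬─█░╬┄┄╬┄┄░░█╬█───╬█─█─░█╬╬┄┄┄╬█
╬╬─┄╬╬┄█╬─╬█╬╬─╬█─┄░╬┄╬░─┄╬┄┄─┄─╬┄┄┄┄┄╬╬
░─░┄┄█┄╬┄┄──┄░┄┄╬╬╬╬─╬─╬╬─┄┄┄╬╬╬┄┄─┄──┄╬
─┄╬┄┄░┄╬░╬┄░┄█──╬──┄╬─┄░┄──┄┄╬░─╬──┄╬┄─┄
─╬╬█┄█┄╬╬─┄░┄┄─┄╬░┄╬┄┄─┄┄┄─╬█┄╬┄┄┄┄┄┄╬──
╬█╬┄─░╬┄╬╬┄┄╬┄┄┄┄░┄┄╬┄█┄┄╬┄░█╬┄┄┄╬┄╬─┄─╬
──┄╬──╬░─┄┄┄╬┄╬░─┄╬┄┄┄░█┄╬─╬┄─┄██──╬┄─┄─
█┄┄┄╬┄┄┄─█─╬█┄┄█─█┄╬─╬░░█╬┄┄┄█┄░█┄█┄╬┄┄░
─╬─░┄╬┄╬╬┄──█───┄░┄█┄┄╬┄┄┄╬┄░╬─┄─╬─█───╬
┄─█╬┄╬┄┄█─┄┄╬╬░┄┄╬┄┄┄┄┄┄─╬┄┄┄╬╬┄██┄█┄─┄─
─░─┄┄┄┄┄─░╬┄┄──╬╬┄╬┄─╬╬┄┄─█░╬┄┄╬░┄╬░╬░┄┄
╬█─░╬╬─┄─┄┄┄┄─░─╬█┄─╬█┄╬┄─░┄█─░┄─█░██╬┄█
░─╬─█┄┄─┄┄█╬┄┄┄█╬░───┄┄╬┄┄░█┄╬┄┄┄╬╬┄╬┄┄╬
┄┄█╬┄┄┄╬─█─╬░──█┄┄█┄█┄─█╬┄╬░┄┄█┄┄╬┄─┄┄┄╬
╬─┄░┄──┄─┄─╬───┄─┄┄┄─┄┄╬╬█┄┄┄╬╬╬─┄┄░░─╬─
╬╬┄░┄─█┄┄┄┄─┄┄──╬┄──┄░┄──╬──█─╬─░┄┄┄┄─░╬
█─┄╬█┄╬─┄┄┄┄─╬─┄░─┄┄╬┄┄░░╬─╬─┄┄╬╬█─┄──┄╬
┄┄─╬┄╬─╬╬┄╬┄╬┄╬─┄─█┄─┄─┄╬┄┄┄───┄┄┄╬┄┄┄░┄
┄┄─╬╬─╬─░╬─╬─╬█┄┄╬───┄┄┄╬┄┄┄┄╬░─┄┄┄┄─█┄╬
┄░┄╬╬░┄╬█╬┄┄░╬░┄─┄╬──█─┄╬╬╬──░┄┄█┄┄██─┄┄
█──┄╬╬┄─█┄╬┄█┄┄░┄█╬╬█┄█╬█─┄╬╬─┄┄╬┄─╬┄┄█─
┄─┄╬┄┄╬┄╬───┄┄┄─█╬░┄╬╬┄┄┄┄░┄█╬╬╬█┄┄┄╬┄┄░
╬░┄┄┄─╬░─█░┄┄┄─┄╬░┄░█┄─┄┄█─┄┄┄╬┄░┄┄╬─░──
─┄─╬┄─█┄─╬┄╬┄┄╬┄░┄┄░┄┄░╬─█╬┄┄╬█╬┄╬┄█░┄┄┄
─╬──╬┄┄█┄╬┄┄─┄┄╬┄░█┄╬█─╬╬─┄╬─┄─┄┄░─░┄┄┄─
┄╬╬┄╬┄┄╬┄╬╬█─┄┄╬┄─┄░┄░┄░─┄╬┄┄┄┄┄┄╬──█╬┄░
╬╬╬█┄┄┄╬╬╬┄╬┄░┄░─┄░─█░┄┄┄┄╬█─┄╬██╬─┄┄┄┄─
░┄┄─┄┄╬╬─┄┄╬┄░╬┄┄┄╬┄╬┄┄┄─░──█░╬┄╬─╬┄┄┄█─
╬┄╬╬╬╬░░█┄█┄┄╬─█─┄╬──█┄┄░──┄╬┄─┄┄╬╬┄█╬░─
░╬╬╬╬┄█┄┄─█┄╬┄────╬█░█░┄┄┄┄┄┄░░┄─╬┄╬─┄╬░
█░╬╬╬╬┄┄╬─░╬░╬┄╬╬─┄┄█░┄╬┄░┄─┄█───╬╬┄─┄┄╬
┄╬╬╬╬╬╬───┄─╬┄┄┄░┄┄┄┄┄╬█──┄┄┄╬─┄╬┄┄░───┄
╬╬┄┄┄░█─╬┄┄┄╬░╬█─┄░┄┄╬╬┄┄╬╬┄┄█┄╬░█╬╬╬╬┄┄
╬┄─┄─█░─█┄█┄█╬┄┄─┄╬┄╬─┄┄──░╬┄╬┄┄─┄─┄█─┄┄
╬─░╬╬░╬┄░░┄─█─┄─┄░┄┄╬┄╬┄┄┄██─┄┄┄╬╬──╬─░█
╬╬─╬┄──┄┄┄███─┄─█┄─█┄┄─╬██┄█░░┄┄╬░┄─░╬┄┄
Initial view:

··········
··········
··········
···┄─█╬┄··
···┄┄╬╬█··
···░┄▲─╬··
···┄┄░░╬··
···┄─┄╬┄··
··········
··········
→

··········
··········
··········
··┄─█╬┄╬··
··┄┄╬╬█┄··
··░┄─▲╬─··
··┄┄░░╬─··
··┄─┄╬┄┄··
··········
··········

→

··········
··········
··········
·┄─█╬┄╬░··
·┄┄╬╬█┄┄··
·░┄──▲──··
·┄┄░░╬─╬··
·┄─┄╬┄┄┄··
··········
··········

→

··········
··········
··········
┄─█╬┄╬░┄··
┄┄╬╬█┄┄┄··
░┄──╬▲─█··
┄┄░░╬─╬─··
┄─┄╬┄┄┄─··
··········
··········

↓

··········
··········
┄─█╬┄╬░┄··
┄┄╬╬█┄┄┄··
░┄──╬──█··
┄┄░░╬▲╬─··
┄─┄╬┄┄┄─··
···╬┄┄┄┄··
··········
··········

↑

··········
··········
··········
┄─█╬┄╬░┄··
┄┄╬╬█┄┄┄··
░┄──╬▲─█··
┄┄░░╬─╬─··
┄─┄╬┄┄┄─··
···╬┄┄┄┄··
··········

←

··········
··········
··········
·┄─█╬┄╬░┄·
·┄┄╬╬█┄┄┄·
·░┄──▲──█·
·┄┄░░╬─╬─·
·┄─┄╬┄┄┄─·
····╬┄┄┄┄·
··········

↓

··········
··········
·┄─█╬┄╬░┄·
·┄┄╬╬█┄┄┄·
·░┄──╬──█·
·┄┄░░▲─╬─·
·┄─┄╬┄┄┄─·
···┄╬┄┄┄┄·
··········
··········

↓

··········
·┄─█╬┄╬░┄·
·┄┄╬╬█┄┄┄·
·░┄──╬──█·
·┄┄░░╬─╬─·
·┄─┄╬▲┄┄─·
···┄╬┄┄┄┄·
···┄╬╬╬─··
··········
··········

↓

·┄─█╬┄╬░┄·
·┄┄╬╬█┄┄┄·
·░┄──╬──█·
·┄┄░░╬─╬─·
·┄─┄╬┄┄┄─·
···┄╬▲┄┄┄·
···┄╬╬╬─··
···╬█─┄╬··
··········
··········

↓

·┄┄╬╬█┄┄┄·
·░┄──╬──█·
·┄┄░░╬─╬─·
·┄─┄╬┄┄┄─·
···┄╬┄┄┄┄·
···┄╬▲╬─··
···╬█─┄╬··
···┄┄┄░┄··
··········
··········

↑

·┄─█╬┄╬░┄·
·┄┄╬╬█┄┄┄·
·░┄──╬──█·
·┄┄░░╬─╬─·
·┄─┄╬┄┄┄─·
···┄╬▲┄┄┄·
···┄╬╬╬─··
···╬█─┄╬··
···┄┄┄░┄··
··········

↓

·┄┄╬╬█┄┄┄·
·░┄──╬──█·
·┄┄░░╬─╬─·
·┄─┄╬┄┄┄─·
···┄╬┄┄┄┄·
···┄╬▲╬─··
···╬█─┄╬··
···┄┄┄░┄··
··········
··········

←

··┄┄╬╬█┄┄┄
··░┄──╬──█
··┄┄░░╬─╬─
··┄─┄╬┄┄┄─
···┄┄╬┄┄┄┄
···─┄▲╬╬─·
···█╬█─┄╬·
···┄┄┄┄░┄·
··········
··········

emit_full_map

┄─█╬┄╬░┄
┄┄╬╬█┄┄┄
░┄──╬──█
┄┄░░╬─╬─
┄─┄╬┄┄┄─
·┄┄╬┄┄┄┄
·─┄▲╬╬─·
·█╬█─┄╬·
·┄┄┄┄░┄·

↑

··┄─█╬┄╬░┄
··┄┄╬╬█┄┄┄
··░┄──╬──█
··┄┄░░╬─╬─
··┄─┄╬┄┄┄─
···┄┄▲┄┄┄┄
···─┄╬╬╬─·
···█╬█─┄╬·
···┄┄┄┄░┄·
··········

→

·┄─█╬┄╬░┄·
·┄┄╬╬█┄┄┄·
·░┄──╬──█·
·┄┄░░╬─╬─·
·┄─┄╬┄┄┄─·
··┄┄╬▲┄┄┄·
··─┄╬╬╬─··
··█╬█─┄╬··
··┄┄┄┄░┄··
··········

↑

··········
·┄─█╬┄╬░┄·
·┄┄╬╬█┄┄┄·
·░┄──╬──█·
·┄┄░░╬─╬─·
·┄─┄╬▲┄┄─·
··┄┄╬┄┄┄┄·
··─┄╬╬╬─··
··█╬█─┄╬··
··┄┄┄┄░┄··

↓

·┄─█╬┄╬░┄·
·┄┄╬╬█┄┄┄·
·░┄──╬──█·
·┄┄░░╬─╬─·
·┄─┄╬┄┄┄─·
··┄┄╬▲┄┄┄·
··─┄╬╬╬─··
··█╬█─┄╬··
··┄┄┄┄░┄··
··········

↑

··········
·┄─█╬┄╬░┄·
·┄┄╬╬█┄┄┄·
·░┄──╬──█·
·┄┄░░╬─╬─·
·┄─┄╬▲┄┄─·
··┄┄╬┄┄┄┄·
··─┄╬╬╬─··
··█╬█─┄╬··
··┄┄┄┄░┄··
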